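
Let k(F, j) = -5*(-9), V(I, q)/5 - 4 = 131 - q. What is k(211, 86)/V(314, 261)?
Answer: -1/14 ≈ -0.071429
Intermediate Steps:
V(I, q) = 675 - 5*q (V(I, q) = 20 + 5*(131 - q) = 20 + (655 - 5*q) = 675 - 5*q)
k(F, j) = 45
k(211, 86)/V(314, 261) = 45/(675 - 5*261) = 45/(675 - 1305) = 45/(-630) = 45*(-1/630) = -1/14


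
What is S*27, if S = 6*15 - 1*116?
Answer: -702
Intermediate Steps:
S = -26 (S = 90 - 116 = -26)
S*27 = -26*27 = -702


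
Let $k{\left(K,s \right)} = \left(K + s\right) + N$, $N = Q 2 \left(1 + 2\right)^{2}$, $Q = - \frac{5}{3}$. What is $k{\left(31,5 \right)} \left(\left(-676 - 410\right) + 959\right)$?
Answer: $-762$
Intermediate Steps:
$Q = - \frac{5}{3}$ ($Q = \left(-5\right) \frac{1}{3} = - \frac{5}{3} \approx -1.6667$)
$N = -30$ ($N = \left(- \frac{5}{3}\right) 2 \left(1 + 2\right)^{2} = - \frac{10 \cdot 3^{2}}{3} = \left(- \frac{10}{3}\right) 9 = -30$)
$k{\left(K,s \right)} = -30 + K + s$ ($k{\left(K,s \right)} = \left(K + s\right) - 30 = -30 + K + s$)
$k{\left(31,5 \right)} \left(\left(-676 - 410\right) + 959\right) = \left(-30 + 31 + 5\right) \left(\left(-676 - 410\right) + 959\right) = 6 \left(-1086 + 959\right) = 6 \left(-127\right) = -762$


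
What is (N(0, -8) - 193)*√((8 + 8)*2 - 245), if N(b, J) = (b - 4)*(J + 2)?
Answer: -169*I*√213 ≈ -2466.5*I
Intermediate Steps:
N(b, J) = (-4 + b)*(2 + J)
(N(0, -8) - 193)*√((8 + 8)*2 - 245) = ((-8 - 4*(-8) + 2*0 - 8*0) - 193)*√((8 + 8)*2 - 245) = ((-8 + 32 + 0 + 0) - 193)*√(16*2 - 245) = (24 - 193)*√(32 - 245) = -169*I*√213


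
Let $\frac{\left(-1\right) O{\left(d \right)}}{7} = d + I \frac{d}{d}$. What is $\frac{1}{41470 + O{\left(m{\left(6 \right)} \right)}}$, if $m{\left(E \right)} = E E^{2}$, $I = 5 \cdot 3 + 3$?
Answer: $\frac{1}{39832} \approx 2.5105 \cdot 10^{-5}$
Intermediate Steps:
$I = 18$ ($I = 15 + 3 = 18$)
$m{\left(E \right)} = E^{3}$
$O{\left(d \right)} = -126 - 7 d$ ($O{\left(d \right)} = - 7 \left(d + 18 \frac{d}{d}\right) = - 7 \left(d + 18 \cdot 1\right) = - 7 \left(d + 18\right) = - 7 \left(18 + d\right) = -126 - 7 d$)
$\frac{1}{41470 + O{\left(m{\left(6 \right)} \right)}} = \frac{1}{41470 - \left(126 + 7 \cdot 6^{3}\right)} = \frac{1}{41470 - 1638} = \frac{1}{39832}$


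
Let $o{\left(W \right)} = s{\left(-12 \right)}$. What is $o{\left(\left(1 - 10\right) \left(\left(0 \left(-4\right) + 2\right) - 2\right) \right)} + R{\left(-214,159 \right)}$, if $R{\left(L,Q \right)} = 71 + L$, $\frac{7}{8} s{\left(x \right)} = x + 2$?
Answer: $- \frac{1081}{7} \approx -154.43$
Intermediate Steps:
$s{\left(x \right)} = \frac{16}{7} + \frac{8 x}{7}$ ($s{\left(x \right)} = \frac{8 \left(x + 2\right)}{7} = \frac{8 \left(2 + x\right)}{7} = \frac{16}{7} + \frac{8 x}{7}$)
$o{\left(W \right)} = - \frac{80}{7}$ ($o{\left(W \right)} = \frac{16}{7} + \frac{8}{7} \left(-12\right) = \frac{16}{7} - \frac{96}{7} = - \frac{80}{7}$)
$o{\left(\left(1 - 10\right) \left(\left(0 \left(-4\right) + 2\right) - 2\right) \right)} + R{\left(-214,159 \right)} = - \frac{80}{7} + \left(71 - 214\right) = - \frac{80}{7} - 143 = - \frac{1081}{7}$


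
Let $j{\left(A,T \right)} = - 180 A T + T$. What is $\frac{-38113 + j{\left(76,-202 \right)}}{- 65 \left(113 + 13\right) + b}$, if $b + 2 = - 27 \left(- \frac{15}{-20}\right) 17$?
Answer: $- \frac{2180036}{6829} \approx -319.23$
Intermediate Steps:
$j{\left(A,T \right)} = T - 180 A T$ ($j{\left(A,T \right)} = - 180 A T + T = T - 180 A T$)
$b = - \frac{1385}{4}$ ($b = -2 + - 27 \left(- \frac{15}{-20}\right) 17 = -2 + - 27 \left(\left(-15\right) \left(- \frac{1}{20}\right)\right) 17 = -2 + \left(-27\right) \frac{3}{4} \cdot 17 = -2 - \frac{1377}{4} = - \frac{1385}{4} \approx -346.25$)
$\frac{-38113 + j{\left(76,-202 \right)}}{- 65 \left(113 + 13\right) + b} = \frac{-38113 - 202 \left(1 - 13680\right)}{- 65 \left(113 + 13\right) - \frac{1385}{4}} = \frac{-38113 - 202 \left(1 - 13680\right)}{\left(-65\right) 126 - \frac{1385}{4}} = \frac{-38113 - -2763158}{-8190 - \frac{1385}{4}} = \frac{-38113 + 2763158}{- \frac{34145}{4}} = 2725045 \left(- \frac{4}{34145}\right) = - \frac{2180036}{6829}$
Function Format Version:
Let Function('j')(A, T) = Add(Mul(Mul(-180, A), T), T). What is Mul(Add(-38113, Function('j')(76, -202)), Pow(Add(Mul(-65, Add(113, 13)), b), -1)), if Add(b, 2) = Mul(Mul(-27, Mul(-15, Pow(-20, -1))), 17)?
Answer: Rational(-2180036, 6829) ≈ -319.23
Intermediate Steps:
Function('j')(A, T) = Add(T, Mul(-180, A, T)) (Function('j')(A, T) = Add(Mul(-180, A, T), T) = Add(T, Mul(-180, A, T)))
b = Rational(-1385, 4) (b = Add(-2, Mul(Mul(-27, Mul(-15, Pow(-20, -1))), 17)) = Add(-2, Mul(Mul(-27, Mul(-15, Rational(-1, 20))), 17)) = Add(-2, Mul(Mul(-27, Rational(3, 4)), 17)) = Add(-2, Mul(Rational(-81, 4), 17)) = Add(-2, Rational(-1377, 4)) = Rational(-1385, 4) ≈ -346.25)
Mul(Add(-38113, Function('j')(76, -202)), Pow(Add(Mul(-65, Add(113, 13)), b), -1)) = Mul(Add(-38113, Mul(-202, Add(1, Mul(-180, 76)))), Pow(Add(Mul(-65, Add(113, 13)), Rational(-1385, 4)), -1)) = Mul(Add(-38113, Mul(-202, Add(1, -13680))), Pow(Add(Mul(-65, 126), Rational(-1385, 4)), -1)) = Mul(Add(-38113, Mul(-202, -13679)), Pow(Add(-8190, Rational(-1385, 4)), -1)) = Mul(Add(-38113, 2763158), Pow(Rational(-34145, 4), -1)) = Mul(2725045, Rational(-4, 34145)) = Rational(-2180036, 6829)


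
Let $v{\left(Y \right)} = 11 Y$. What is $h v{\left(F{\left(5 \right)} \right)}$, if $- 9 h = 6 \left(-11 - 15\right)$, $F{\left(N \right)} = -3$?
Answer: $-572$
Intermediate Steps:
$h = \frac{52}{3}$ ($h = - \frac{6 \left(-11 - 15\right)}{9} = - \frac{6 \left(-26\right)}{9} = \left(- \frac{1}{9}\right) \left(-156\right) = \frac{52}{3} \approx 17.333$)
$h v{\left(F{\left(5 \right)} \right)} = \frac{52 \cdot 11 \left(-3\right)}{3} = \frac{52}{3} \left(-33\right) = -572$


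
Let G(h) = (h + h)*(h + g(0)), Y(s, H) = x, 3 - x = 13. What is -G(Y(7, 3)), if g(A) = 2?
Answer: -160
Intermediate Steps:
x = -10 (x = 3 - 1*13 = 3 - 13 = -10)
Y(s, H) = -10
G(h) = 2*h*(2 + h) (G(h) = (h + h)*(h + 2) = (2*h)*(2 + h) = 2*h*(2 + h))
-G(Y(7, 3)) = -2*(-10)*(2 - 10) = -2*(-10)*(-8) = -1*160 = -160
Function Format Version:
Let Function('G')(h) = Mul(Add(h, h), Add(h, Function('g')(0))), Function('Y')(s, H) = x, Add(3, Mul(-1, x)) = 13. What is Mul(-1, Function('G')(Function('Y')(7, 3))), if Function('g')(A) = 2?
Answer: -160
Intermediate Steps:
x = -10 (x = Add(3, Mul(-1, 13)) = Add(3, -13) = -10)
Function('Y')(s, H) = -10
Function('G')(h) = Mul(2, h, Add(2, h)) (Function('G')(h) = Mul(Add(h, h), Add(h, 2)) = Mul(Mul(2, h), Add(2, h)) = Mul(2, h, Add(2, h)))
Mul(-1, Function('G')(Function('Y')(7, 3))) = Mul(-1, Mul(2, -10, Add(2, -10))) = Mul(-1, Mul(2, -10, -8)) = Mul(-1, 160) = -160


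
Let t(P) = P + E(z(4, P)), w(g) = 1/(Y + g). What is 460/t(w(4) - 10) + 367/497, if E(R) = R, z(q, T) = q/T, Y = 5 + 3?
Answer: -321060881/7324289 ≈ -43.835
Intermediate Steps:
Y = 8
w(g) = 1/(8 + g)
t(P) = P + 4/P
460/t(w(4) - 10) + 367/497 = 460/((1/(8 + 4) - 10) + 4/(1/(8 + 4) - 10)) + 367/497 = 460/((1/12 - 10) + 4/(1/12 - 10)) + 367*(1/497) = 460/((1/12 - 10) + 4/(1/12 - 10)) + 367/497 = 460/(-119/12 + 4/(-119/12)) + 367/497 = 460/(-119/12 + 4*(-12/119)) + 367/497 = 460/(-119/12 - 48/119) + 367/497 = 460/(-14737/1428) + 367/497 = 460*(-1428/14737) + 367/497 = -656880/14737 + 367/497 = -321060881/7324289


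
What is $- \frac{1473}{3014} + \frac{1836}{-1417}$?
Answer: $- \frac{7620945}{4270838} \approx -1.7844$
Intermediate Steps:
$- \frac{1473}{3014} + \frac{1836}{-1417} = \left(-1473\right) \frac{1}{3014} + 1836 \left(- \frac{1}{1417}\right) = - \frac{1473}{3014} - \frac{1836}{1417} = - \frac{7620945}{4270838}$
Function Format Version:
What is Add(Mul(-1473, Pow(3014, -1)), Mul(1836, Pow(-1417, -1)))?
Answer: Rational(-7620945, 4270838) ≈ -1.7844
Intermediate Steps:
Add(Mul(-1473, Pow(3014, -1)), Mul(1836, Pow(-1417, -1))) = Add(Mul(-1473, Rational(1, 3014)), Mul(1836, Rational(-1, 1417))) = Add(Rational(-1473, 3014), Rational(-1836, 1417)) = Rational(-7620945, 4270838)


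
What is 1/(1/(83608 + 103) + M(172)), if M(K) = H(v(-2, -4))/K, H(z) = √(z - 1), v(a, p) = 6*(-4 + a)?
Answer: 2476506224/259278695861 - 1205295421612*I*√37/259278695861 ≈ 0.0095515 - 28.277*I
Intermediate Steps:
v(a, p) = -24 + 6*a
H(z) = √(-1 + z)
M(K) = I*√37/K (M(K) = √(-1 + (-24 + 6*(-2)))/K = √(-1 + (-24 - 12))/K = √(-1 - 36)/K = √(-37)/K = (I*√37)/K = I*√37/K)
1/(1/(83608 + 103) + M(172)) = 1/(1/(83608 + 103) + I*√37/172) = 1/(1/83711 + I*√37*(1/172)) = 1/(1/83711 + I*√37/172)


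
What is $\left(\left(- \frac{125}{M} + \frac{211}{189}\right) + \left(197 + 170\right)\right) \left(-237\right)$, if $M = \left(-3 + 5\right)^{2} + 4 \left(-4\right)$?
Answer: $- \frac{22607509}{252} \approx -89712.0$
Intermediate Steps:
$M = -12$ ($M = 2^{2} - 16 = 4 - 16 = -12$)
$\left(\left(- \frac{125}{M} + \frac{211}{189}\right) + \left(197 + 170\right)\right) \left(-237\right) = \left(\left(- \frac{125}{-12} + \frac{211}{189}\right) + \left(197 + 170\right)\right) \left(-237\right) = \left(\left(\left(-125\right) \left(- \frac{1}{12}\right) + 211 \cdot \frac{1}{189}\right) + 367\right) \left(-237\right) = \left(\left(\frac{125}{12} + \frac{211}{189}\right) + 367\right) \left(-237\right) = \left(\frac{8719}{756} + 367\right) \left(-237\right) = \frac{286171}{756} \left(-237\right) = - \frac{22607509}{252}$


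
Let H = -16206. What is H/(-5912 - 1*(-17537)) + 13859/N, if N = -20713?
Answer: -165595251/80262875 ≈ -2.0632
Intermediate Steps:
H/(-5912 - 1*(-17537)) + 13859/N = -16206/(-5912 - 1*(-17537)) + 13859/(-20713) = -16206/(-5912 + 17537) + 13859*(-1/20713) = -16206/11625 - 13859/20713 = -16206*1/11625 - 13859/20713 = -5402/3875 - 13859/20713 = -165595251/80262875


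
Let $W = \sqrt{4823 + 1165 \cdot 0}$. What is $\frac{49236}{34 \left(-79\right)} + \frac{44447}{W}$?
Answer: $- \frac{24618}{1343} + \frac{3419 \sqrt{4823}}{371} \approx 621.67$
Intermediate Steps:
$W = \sqrt{4823}$ ($W = \sqrt{4823 + 0} = \sqrt{4823} \approx 69.448$)
$\frac{49236}{34 \left(-79\right)} + \frac{44447}{W} = \frac{49236}{34 \left(-79\right)} + \frac{44447}{\sqrt{4823}} = \frac{49236}{-2686} + 44447 \frac{\sqrt{4823}}{4823} = 49236 \left(- \frac{1}{2686}\right) + \frac{3419 \sqrt{4823}}{371} = - \frac{24618}{1343} + \frac{3419 \sqrt{4823}}{371}$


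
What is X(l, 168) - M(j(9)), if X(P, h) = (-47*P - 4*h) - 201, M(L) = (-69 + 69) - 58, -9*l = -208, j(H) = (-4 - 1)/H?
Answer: -17111/9 ≈ -1901.2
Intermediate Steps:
j(H) = -5/H
l = 208/9 (l = -⅑*(-208) = 208/9 ≈ 23.111)
M(L) = -58 (M(L) = 0 - 58 = -58)
X(P, h) = -201 - 47*P - 4*h
X(l, 168) - M(j(9)) = (-201 - 47*208/9 - 4*168) - 1*(-58) = (-201 - 9776/9 - 672) + 58 = -17633/9 + 58 = -17111/9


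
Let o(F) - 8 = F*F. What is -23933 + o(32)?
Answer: -22901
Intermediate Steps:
o(F) = 8 + F² (o(F) = 8 + F*F = 8 + F²)
-23933 + o(32) = -23933 + (8 + 32²) = -23933 + (8 + 1024) = -23933 + 1032 = -22901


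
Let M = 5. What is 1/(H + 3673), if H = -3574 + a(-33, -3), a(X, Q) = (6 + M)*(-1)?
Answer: 1/88 ≈ 0.011364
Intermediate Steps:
a(X, Q) = -11 (a(X, Q) = (6 + 5)*(-1) = 11*(-1) = -11)
H = -3585 (H = -3574 - 11 = -3585)
1/(H + 3673) = 1/(-3585 + 3673) = 1/88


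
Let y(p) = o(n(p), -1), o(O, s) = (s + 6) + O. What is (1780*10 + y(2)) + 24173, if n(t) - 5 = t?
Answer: 41985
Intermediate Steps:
n(t) = 5 + t
o(O, s) = 6 + O + s (o(O, s) = (6 + s) + O = 6 + O + s)
y(p) = 10 + p (y(p) = 6 + (5 + p) - 1 = 10 + p)
(1780*10 + y(2)) + 24173 = (1780*10 + (10 + 2)) + 24173 = (17800 + 12) + 24173 = 17812 + 24173 = 41985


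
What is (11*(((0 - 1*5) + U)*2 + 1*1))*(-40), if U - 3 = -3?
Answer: 3960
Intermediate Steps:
U = 0 (U = 3 - 3 = 0)
(11*(((0 - 1*5) + U)*2 + 1*1))*(-40) = (11*(((0 - 1*5) + 0)*2 + 1*1))*(-40) = (11*(((0 - 5) + 0)*2 + 1))*(-40) = (11*((-5 + 0)*2 + 1))*(-40) = (11*(-5*2 + 1))*(-40) = (11*(-10 + 1))*(-40) = (11*(-9))*(-40) = -99*(-40) = 3960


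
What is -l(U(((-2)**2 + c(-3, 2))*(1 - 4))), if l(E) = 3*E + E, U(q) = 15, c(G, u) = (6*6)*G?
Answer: -60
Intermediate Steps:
c(G, u) = 36*G
l(E) = 4*E
-l(U(((-2)**2 + c(-3, 2))*(1 - 4))) = -4*15 = -1*60 = -60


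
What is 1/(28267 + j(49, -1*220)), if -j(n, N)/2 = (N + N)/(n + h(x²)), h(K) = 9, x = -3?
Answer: 29/820183 ≈ 3.5358e-5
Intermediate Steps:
j(n, N) = -4*N/(9 + n) (j(n, N) = -2*(N + N)/(n + 9) = -2*2*N/(9 + n) = -4*N/(9 + n))
1/(28267 + j(49, -1*220)) = 1/(28267 - 4*(-1*220)/(9 + 49)) = 1/(28267 - 4*(-220)/58) = 1/(28267 - 4*(-220)*1/58) = 1/(28267 + 440/29) = 1/(820183/29) = 29/820183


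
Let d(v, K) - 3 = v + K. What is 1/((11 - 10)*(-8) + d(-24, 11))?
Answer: -1/18 ≈ -0.055556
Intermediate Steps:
d(v, K) = 3 + K + v (d(v, K) = 3 + (v + K) = 3 + (K + v) = 3 + K + v)
1/((11 - 10)*(-8) + d(-24, 11)) = 1/((11 - 10)*(-8) + (3 + 11 - 24)) = 1/(1*(-8) - 10) = 1/(-8 - 10) = 1/(-18) = -1/18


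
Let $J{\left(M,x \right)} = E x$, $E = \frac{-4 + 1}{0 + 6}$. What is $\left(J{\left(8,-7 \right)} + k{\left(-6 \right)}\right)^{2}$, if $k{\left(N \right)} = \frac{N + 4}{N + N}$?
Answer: $\frac{121}{9} \approx 13.444$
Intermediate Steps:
$E = - \frac{1}{2}$ ($E = - \frac{3}{6} = \left(-3\right) \frac{1}{6} = - \frac{1}{2} \approx -0.5$)
$J{\left(M,x \right)} = - \frac{x}{2}$
$k{\left(N \right)} = \frac{4 + N}{2 N}$
$\left(J{\left(8,-7 \right)} + k{\left(-6 \right)}\right)^{2} = \left(\left(- \frac{1}{2}\right) \left(-7\right) + \frac{4 - 6}{2 \left(-6\right)}\right)^{2} = \left(\frac{7}{2} + \frac{1}{2} \left(- \frac{1}{6}\right) \left(-2\right)\right)^{2} = \left(\frac{7}{2} + \frac{1}{6}\right)^{2} = \left(\frac{11}{3}\right)^{2} = \frac{121}{9}$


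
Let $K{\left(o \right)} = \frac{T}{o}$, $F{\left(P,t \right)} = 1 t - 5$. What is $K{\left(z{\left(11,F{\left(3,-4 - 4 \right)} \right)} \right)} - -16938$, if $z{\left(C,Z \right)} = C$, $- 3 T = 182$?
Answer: $\frac{558772}{33} \approx 16933.0$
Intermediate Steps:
$T = - \frac{182}{3}$ ($T = \left(- \frac{1}{3}\right) 182 = - \frac{182}{3} \approx -60.667$)
$F{\left(P,t \right)} = -5 + t$ ($F{\left(P,t \right)} = t - 5 = -5 + t$)
$K{\left(o \right)} = - \frac{182}{3 o}$
$K{\left(z{\left(11,F{\left(3,-4 - 4 \right)} \right)} \right)} - -16938 = - \frac{182}{3 \cdot 11} - -16938 = \left(- \frac{182}{3}\right) \frac{1}{11} + 16938 = - \frac{182}{33} + 16938 = \frac{558772}{33}$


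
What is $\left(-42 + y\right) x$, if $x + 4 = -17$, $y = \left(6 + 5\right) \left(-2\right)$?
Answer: $1344$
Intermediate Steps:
$y = -22$ ($y = 11 \left(-2\right) = -22$)
$x = -21$ ($x = -4 - 17 = -21$)
$\left(-42 + y\right) x = \left(-42 - 22\right) \left(-21\right) = \left(-64\right) \left(-21\right) = 1344$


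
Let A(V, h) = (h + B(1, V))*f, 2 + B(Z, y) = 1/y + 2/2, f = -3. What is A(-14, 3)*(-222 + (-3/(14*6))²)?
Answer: 14097807/10976 ≈ 1284.4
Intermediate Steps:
B(Z, y) = -1 + 1/y (B(Z, y) = -2 + (1/y + 2/2) = -2 + (1/y + 2*(½)) = -2 + (1/y + 1) = -2 + (1 + 1/y) = -1 + 1/y)
A(V, h) = -3*h - 3*(1 - V)/V (A(V, h) = (h + (1 - V)/V)*(-3) = -3*h - 3*(1 - V)/V)
A(-14, 3)*(-222 + (-3/(14*6))²) = (3 - 3*3 - 3/(-14))*(-222 + (-3/(14*6))²) = (3 - 9 - 3*(-1/14))*(-222 + (-3/84)²) = (3 - 9 + 3/14)*(-222 + (-3*1/84)²) = -81*(-222 + (-1/28)²)/14 = -81*(-222 + 1/784)/14 = -81/14*(-174047/784) = 14097807/10976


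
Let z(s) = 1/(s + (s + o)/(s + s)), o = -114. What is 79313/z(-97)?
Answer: -1475776991/194 ≈ -7.6071e+6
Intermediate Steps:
z(s) = 1/(s + (-114 + s)/(2*s)) (z(s) = 1/(s + (s - 114)/(s + s)) = 1/(s + (-114 + s)/((2*s))) = 1/(s + (-114 + s)*(1/(2*s))) = 1/(s + (-114 + s)/(2*s)))
79313/z(-97) = 79313/((2*(-97)/(-114 - 97 + 2*(-97)**2))) = 79313/((2*(-97)/(-114 - 97 + 2*9409))) = 79313/((2*(-97)/(-114 - 97 + 18818))) = 79313/((2*(-97)/18607)) = 79313/((2*(-97)*(1/18607))) = 79313/(-194/18607) = 79313*(-18607/194) = -1475776991/194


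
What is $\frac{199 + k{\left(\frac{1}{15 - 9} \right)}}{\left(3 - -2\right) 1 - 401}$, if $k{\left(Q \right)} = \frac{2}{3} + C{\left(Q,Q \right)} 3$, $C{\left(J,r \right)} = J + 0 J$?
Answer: $- \frac{1201}{2376} \approx -0.50547$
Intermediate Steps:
$C{\left(J,r \right)} = J$ ($C{\left(J,r \right)} = J + 0 = J$)
$k{\left(Q \right)} = \frac{2}{3} + 3 Q$ ($k{\left(Q \right)} = \frac{2}{3} + Q 3 = 2 \cdot \frac{1}{3} + 3 Q = \frac{2}{3} + 3 Q$)
$\frac{199 + k{\left(\frac{1}{15 - 9} \right)}}{\left(3 - -2\right) 1 - 401} = \frac{199 + \left(\frac{2}{3} + \frac{3}{15 - 9}\right)}{\left(3 - -2\right) 1 - 401} = \frac{199 + \left(\frac{2}{3} + \frac{3}{6}\right)}{\left(3 + 2\right) 1 - 401} = \frac{199 + \left(\frac{2}{3} + 3 \cdot \frac{1}{6}\right)}{5 \cdot 1 - 401} = \frac{199 + \left(\frac{2}{3} + \frac{1}{2}\right)}{5 - 401} = \frac{199 + \frac{7}{6}}{-396} = \frac{1201}{6} \left(- \frac{1}{396}\right) = - \frac{1201}{2376}$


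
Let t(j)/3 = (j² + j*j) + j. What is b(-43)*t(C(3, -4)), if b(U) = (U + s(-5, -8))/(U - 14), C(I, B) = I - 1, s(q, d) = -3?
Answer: 460/19 ≈ 24.211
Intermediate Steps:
C(I, B) = -1 + I
b(U) = (-3 + U)/(-14 + U) (b(U) = (U - 3)/(U - 14) = (-3 + U)/(-14 + U))
t(j) = 3*j + 6*j² (t(j) = 3*((j² + j*j) + j) = 3*((j² + j²) + j) = 3*(2*j² + j) = 3*(j + 2*j²) = 3*j + 6*j²)
b(-43)*t(C(3, -4)) = ((-3 - 43)/(-14 - 43))*(3*(-1 + 3)*(1 + 2*(-1 + 3))) = (-46/(-57))*(3*2*(1 + 2*2)) = (-1/57*(-46))*(3*2*(1 + 4)) = 46*(3*2*5)/57 = (46/57)*30 = 460/19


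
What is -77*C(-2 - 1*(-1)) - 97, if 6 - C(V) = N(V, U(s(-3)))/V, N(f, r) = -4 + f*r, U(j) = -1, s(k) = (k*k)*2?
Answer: -328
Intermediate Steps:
s(k) = 2*k**2 (s(k) = k**2*2 = 2*k**2)
C(V) = 6 - (-4 - V)/V (C(V) = 6 - (-4 + V*(-1))/V = 6 - (-4 - V)/V)
-77*C(-2 - 1*(-1)) - 97 = -77*(7 + 4/(-2 - 1*(-1))) - 97 = -77*(7 + 4/(-2 + 1)) - 97 = -77*(7 + 4/(-1)) - 97 = -77*(7 + 4*(-1)) - 97 = -77*(7 - 4) - 97 = -77*3 - 97 = -231 - 97 = -328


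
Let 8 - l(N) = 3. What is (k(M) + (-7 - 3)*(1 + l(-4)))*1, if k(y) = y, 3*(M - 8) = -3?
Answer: -53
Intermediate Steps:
M = 7 (M = 8 + (1/3)*(-3) = 8 - 1 = 7)
l(N) = 5 (l(N) = 8 - 1*3 = 8 - 3 = 5)
(k(M) + (-7 - 3)*(1 + l(-4)))*1 = (7 + (-7 - 3)*(1 + 5))*1 = (7 - 10*6)*1 = (7 - 60)*1 = -53*1 = -53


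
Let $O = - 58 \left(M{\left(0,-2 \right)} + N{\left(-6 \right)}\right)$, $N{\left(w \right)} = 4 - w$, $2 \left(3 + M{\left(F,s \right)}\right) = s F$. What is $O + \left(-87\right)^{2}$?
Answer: $7163$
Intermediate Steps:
$M{\left(F,s \right)} = -3 + \frac{F s}{2}$ ($M{\left(F,s \right)} = -3 + \frac{s F}{2} = -3 + \frac{F s}{2}$)
$O = -406$ ($O = - 58 \left(\left(-3 + \frac{1}{2} \cdot 0 \left(-2\right)\right) + \left(4 - -6\right)\right) = - 58 \left(\left(-3 + 0\right) + \left(4 + 6\right)\right) = - 58 \left(-3 + 10\right) = \left(-58\right) 7 = -406$)
$O + \left(-87\right)^{2} = -406 + \left(-87\right)^{2} = -406 + 7569 = 7163$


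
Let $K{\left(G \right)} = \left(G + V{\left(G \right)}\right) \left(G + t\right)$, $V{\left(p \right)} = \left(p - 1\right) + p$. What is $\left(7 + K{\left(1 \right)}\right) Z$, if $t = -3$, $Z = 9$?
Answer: $27$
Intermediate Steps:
$V{\left(p \right)} = -1 + 2 p$ ($V{\left(p \right)} = \left(-1 + p\right) + p = -1 + 2 p$)
$K{\left(G \right)} = \left(-1 + 3 G\right) \left(-3 + G\right)$ ($K{\left(G \right)} = \left(G + \left(-1 + 2 G\right)\right) \left(G - 3\right) = \left(-1 + 3 G\right) \left(-3 + G\right)$)
$\left(7 + K{\left(1 \right)}\right) Z = \left(7 + \left(3 - 10 + 3 \cdot 1^{2}\right)\right) 9 = \left(7 + \left(3 - 10 + 3 \cdot 1\right)\right) 9 = \left(7 + \left(3 - 10 + 3\right)\right) 9 = \left(7 - 4\right) 9 = 3 \cdot 9 = 27$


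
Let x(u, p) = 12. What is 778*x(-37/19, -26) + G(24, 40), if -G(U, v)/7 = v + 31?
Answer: 8839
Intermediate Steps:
G(U, v) = -217 - 7*v (G(U, v) = -7*(v + 31) = -7*(31 + v) = -217 - 7*v)
778*x(-37/19, -26) + G(24, 40) = 778*12 + (-217 - 7*40) = 9336 + (-217 - 280) = 9336 - 497 = 8839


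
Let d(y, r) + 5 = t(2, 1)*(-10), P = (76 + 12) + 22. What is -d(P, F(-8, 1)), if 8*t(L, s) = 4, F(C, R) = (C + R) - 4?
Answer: 10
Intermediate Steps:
F(C, R) = -4 + C + R
t(L, s) = ½ (t(L, s) = (⅛)*4 = ½)
P = 110 (P = 88 + 22 = 110)
d(y, r) = -10 (d(y, r) = -5 + (½)*(-10) = -5 - 5 = -10)
-d(P, F(-8, 1)) = -1*(-10) = 10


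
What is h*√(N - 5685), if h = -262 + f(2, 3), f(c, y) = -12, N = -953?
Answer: -274*I*√6638 ≈ -22324.0*I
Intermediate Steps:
h = -274 (h = -262 - 12 = -274)
h*√(N - 5685) = -274*√(-953 - 5685) = -274*I*√6638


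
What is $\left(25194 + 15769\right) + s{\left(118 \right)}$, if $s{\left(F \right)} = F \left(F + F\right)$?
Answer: $68811$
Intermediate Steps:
$s{\left(F \right)} = 2 F^{2}$ ($s{\left(F \right)} = F 2 F = 2 F^{2}$)
$\left(25194 + 15769\right) + s{\left(118 \right)} = \left(25194 + 15769\right) + 2 \cdot 118^{2} = 40963 + 2 \cdot 13924 = 40963 + 27848 = 68811$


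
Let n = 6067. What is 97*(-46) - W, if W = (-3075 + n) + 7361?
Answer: -14815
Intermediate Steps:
W = 10353 (W = (-3075 + 6067) + 7361 = 2992 + 7361 = 10353)
97*(-46) - W = 97*(-46) - 1*10353 = -4462 - 10353 = -14815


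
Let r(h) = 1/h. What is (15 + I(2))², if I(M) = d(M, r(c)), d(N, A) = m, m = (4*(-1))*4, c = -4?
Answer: 1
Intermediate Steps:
m = -16 (m = -4*4 = -16)
d(N, A) = -16
I(M) = -16
(15 + I(2))² = (15 - 16)² = (-1)² = 1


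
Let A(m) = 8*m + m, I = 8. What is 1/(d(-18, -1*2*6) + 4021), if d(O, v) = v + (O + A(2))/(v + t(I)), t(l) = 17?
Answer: 1/4009 ≈ 0.00024944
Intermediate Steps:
A(m) = 9*m
d(O, v) = v + (18 + O)/(17 + v) (d(O, v) = v + (O + 9*2)/(v + 17) = v + (O + 18)/(17 + v) = v + (18 + O)/(17 + v))
1/(d(-18, -1*2*6) + 4021) = 1/((18 - 18 + (-1*2*6)² + 17*(-1*2*6))/(17 - 1*2*6) + 4021) = 1/((18 - 18 + (-2*6)² + 17*(-2*6))/(17 - 2*6) + 4021) = 1/((18 - 18 + (-12)² + 17*(-12))/(17 - 12) + 4021) = 1/((18 - 18 + 144 - 204)/5 + 4021) = 1/((⅕)*(-60) + 4021) = 1/(-12 + 4021) = 1/4009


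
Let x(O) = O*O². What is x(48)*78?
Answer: 8626176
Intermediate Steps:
x(O) = O³
x(48)*78 = 48³*78 = 110592*78 = 8626176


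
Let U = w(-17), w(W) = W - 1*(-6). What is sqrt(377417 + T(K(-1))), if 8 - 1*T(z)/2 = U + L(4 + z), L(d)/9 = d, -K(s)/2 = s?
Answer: sqrt(377347) ≈ 614.29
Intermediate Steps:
K(s) = -2*s
w(W) = 6 + W (w(W) = W + 6 = 6 + W)
L(d) = 9*d
U = -11 (U = 6 - 17 = -11)
T(z) = -34 - 18*z (T(z) = 16 - 2*(-11 + 9*(4 + z)) = 16 - 2*(-11 + (36 + 9*z)) = 16 - 2*(25 + 9*z) = 16 + (-50 - 18*z) = -34 - 18*z)
sqrt(377417 + T(K(-1))) = sqrt(377417 + (-34 - (-36)*(-1))) = sqrt(377417 + (-34 - 18*2)) = sqrt(377417 + (-34 - 36)) = sqrt(377417 - 70) = sqrt(377347)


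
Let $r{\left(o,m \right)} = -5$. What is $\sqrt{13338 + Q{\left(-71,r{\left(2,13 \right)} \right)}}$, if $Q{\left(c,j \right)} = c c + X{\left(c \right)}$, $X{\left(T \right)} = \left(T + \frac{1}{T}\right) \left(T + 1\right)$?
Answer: $\frac{\sqrt{117707279}}{71} \approx 152.81$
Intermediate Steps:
$X{\left(T \right)} = \left(1 + T\right) \left(T + \frac{1}{T}\right)$ ($X{\left(T \right)} = \left(T + \frac{1}{T}\right) \left(1 + T\right) = \left(1 + T\right) \left(T + \frac{1}{T}\right)$)
$Q{\left(c,j \right)} = 1 + c + \frac{1}{c} + 2 c^{2}$ ($Q{\left(c,j \right)} = c c + \left(1 + c + \frac{1}{c} + c^{2}\right) = c^{2} + \left(1 + c + \frac{1}{c} + c^{2}\right) = 1 + c + \frac{1}{c} + 2 c^{2}$)
$\sqrt{13338 + Q{\left(-71,r{\left(2,13 \right)} \right)}} = \sqrt{13338 + \left(1 - 71 + \frac{1}{-71} + 2 \left(-71\right)^{2}\right)} = \sqrt{13338 + \left(1 - 71 - \frac{1}{71} + 2 \cdot 5041\right)} = \sqrt{13338 + \left(1 - 71 - \frac{1}{71} + 10082\right)} = \sqrt{13338 + \frac{710851}{71}} = \sqrt{\frac{1657849}{71}} = \frac{\sqrt{117707279}}{71}$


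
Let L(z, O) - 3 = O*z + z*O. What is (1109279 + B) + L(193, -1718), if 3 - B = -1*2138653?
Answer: 2584790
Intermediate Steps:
B = 2138656 (B = 3 - (-1)*2138653 = 3 - 1*(-2138653) = 3 + 2138653 = 2138656)
L(z, O) = 3 + 2*O*z (L(z, O) = 3 + (O*z + z*O) = 3 + (O*z + O*z) = 3 + 2*O*z)
(1109279 + B) + L(193, -1718) = (1109279 + 2138656) + (3 + 2*(-1718)*193) = 3247935 + (3 - 663148) = 3247935 - 663145 = 2584790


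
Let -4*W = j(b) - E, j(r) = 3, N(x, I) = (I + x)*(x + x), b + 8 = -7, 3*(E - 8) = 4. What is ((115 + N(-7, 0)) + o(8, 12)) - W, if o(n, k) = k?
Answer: 2681/12 ≈ 223.42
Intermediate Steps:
E = 28/3 (E = 8 + (⅓)*4 = 8 + 4/3 = 28/3 ≈ 9.3333)
b = -15 (b = -8 - 7 = -15)
N(x, I) = 2*x*(I + x) (N(x, I) = (I + x)*(2*x) = 2*x*(I + x))
W = 19/12 (W = -(3 - 1*28/3)/4 = -(3 - 28/3)/4 = -¼*(-19/3) = 19/12 ≈ 1.5833)
((115 + N(-7, 0)) + o(8, 12)) - W = ((115 + 2*(-7)*(0 - 7)) + 12) - 1*19/12 = ((115 + 2*(-7)*(-7)) + 12) - 19/12 = ((115 + 98) + 12) - 19/12 = (213 + 12) - 19/12 = 225 - 19/12 = 2681/12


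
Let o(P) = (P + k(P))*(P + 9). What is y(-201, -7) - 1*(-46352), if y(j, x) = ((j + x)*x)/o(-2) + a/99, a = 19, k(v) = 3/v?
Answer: 32080885/693 ≈ 46293.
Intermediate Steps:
o(P) = (9 + P)*(P + 3/P) (o(P) = (P + 3/P)*(P + 9) = (P + 3/P)*(9 + P) = (9 + P)*(P + 3/P))
y(j, x) = 19/99 - 2*x*(j + x)/49 (y(j, x) = ((j + x)*x)/(3 + (-2)² + 9*(-2) + 27/(-2)) + 19/99 = (x*(j + x))/(3 + 4 - 18 + 27*(-½)) + 19*(1/99) = (x*(j + x))/(3 + 4 - 18 - 27/2) + 19/99 = (x*(j + x))/(-49/2) + 19/99 = (x*(j + x))*(-2/49) + 19/99 = -2*x*(j + x)/49 + 19/99 = 19/99 - 2*x*(j + x)/49)
y(-201, -7) - 1*(-46352) = (19/99 - 2/49*(-7)² - 2/49*(-201)*(-7)) - 1*(-46352) = (19/99 - 2/49*49 - 402/7) + 46352 = (19/99 - 2 - 402/7) + 46352 = -41051/693 + 46352 = 32080885/693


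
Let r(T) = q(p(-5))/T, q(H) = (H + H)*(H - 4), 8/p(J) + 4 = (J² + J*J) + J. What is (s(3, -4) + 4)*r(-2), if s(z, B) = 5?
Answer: 11232/1681 ≈ 6.6817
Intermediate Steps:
p(J) = 8/(-4 + J + 2*J²) (p(J) = 8/(-4 + ((J² + J*J) + J)) = 8/(-4 + ((J² + J²) + J)) = 8/(-4 + (2*J² + J)) = 8/(-4 + (J + 2*J²)) = 8/(-4 + J + 2*J²))
q(H) = 2*H*(-4 + H) (q(H) = (2*H)*(-4 + H) = 2*H*(-4 + H))
r(T) = -2496/(1681*T) (r(T) = (2*(8/(-4 - 5 + 2*(-5)²))*(-4 + 8/(-4 - 5 + 2*(-5)²)))/T = (2*(8/(-4 - 5 + 2*25))*(-4 + 8/(-4 - 5 + 2*25)))/T = (2*(8/(-4 - 5 + 50))*(-4 + 8/(-4 - 5 + 50)))/T = (2*(8/41)*(-4 + 8/41))/T = (2*(8/41)*(-156/41))/T = -2496/(1681*T))
(s(3, -4) + 4)*r(-2) = (5 + 4)*(-2496/1681/(-2)) = 9*(-2496/1681*(-½)) = 9*(1248/1681) = 11232/1681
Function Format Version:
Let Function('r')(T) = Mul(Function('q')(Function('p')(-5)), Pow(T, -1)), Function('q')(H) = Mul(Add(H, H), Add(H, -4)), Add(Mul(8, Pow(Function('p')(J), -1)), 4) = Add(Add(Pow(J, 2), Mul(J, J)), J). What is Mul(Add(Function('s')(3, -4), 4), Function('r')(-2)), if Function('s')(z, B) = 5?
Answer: Rational(11232, 1681) ≈ 6.6817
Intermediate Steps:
Function('p')(J) = Mul(8, Pow(Add(-4, J, Mul(2, Pow(J, 2))), -1)) (Function('p')(J) = Mul(8, Pow(Add(-4, Add(Add(Pow(J, 2), Mul(J, J)), J)), -1)) = Mul(8, Pow(Add(-4, Add(Add(Pow(J, 2), Pow(J, 2)), J)), -1)) = Mul(8, Pow(Add(-4, Add(Mul(2, Pow(J, 2)), J)), -1)) = Mul(8, Pow(Add(-4, Add(J, Mul(2, Pow(J, 2)))), -1)) = Mul(8, Pow(Add(-4, J, Mul(2, Pow(J, 2))), -1)))
Function('q')(H) = Mul(2, H, Add(-4, H)) (Function('q')(H) = Mul(Mul(2, H), Add(-4, H)) = Mul(2, H, Add(-4, H)))
Function('r')(T) = Mul(Rational(-2496, 1681), Pow(T, -1)) (Function('r')(T) = Mul(Mul(2, Mul(8, Pow(Add(-4, -5, Mul(2, Pow(-5, 2))), -1)), Add(-4, Mul(8, Pow(Add(-4, -5, Mul(2, Pow(-5, 2))), -1)))), Pow(T, -1)) = Mul(Mul(2, Mul(8, Pow(Add(-4, -5, Mul(2, 25)), -1)), Add(-4, Mul(8, Pow(Add(-4, -5, Mul(2, 25)), -1)))), Pow(T, -1)) = Mul(Mul(2, Mul(8, Pow(Add(-4, -5, 50), -1)), Add(-4, Mul(8, Pow(Add(-4, -5, 50), -1)))), Pow(T, -1)) = Mul(Mul(2, Mul(8, Pow(41, -1)), Add(-4, Mul(8, Pow(41, -1)))), Pow(T, -1)) = Mul(Mul(2, Mul(8, Rational(1, 41)), Add(-4, Mul(8, Rational(1, 41)))), Pow(T, -1)) = Mul(Mul(2, Rational(8, 41), Add(-4, Rational(8, 41))), Pow(T, -1)) = Mul(Mul(2, Rational(8, 41), Rational(-156, 41)), Pow(T, -1)) = Mul(Rational(-2496, 1681), Pow(T, -1)))
Mul(Add(Function('s')(3, -4), 4), Function('r')(-2)) = Mul(Add(5, 4), Mul(Rational(-2496, 1681), Pow(-2, -1))) = Mul(9, Mul(Rational(-2496, 1681), Rational(-1, 2))) = Mul(9, Rational(1248, 1681)) = Rational(11232, 1681)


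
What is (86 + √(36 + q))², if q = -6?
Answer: (86 + √30)² ≈ 8368.1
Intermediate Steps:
(86 + √(36 + q))² = (86 + √(36 - 6))² = (86 + √30)²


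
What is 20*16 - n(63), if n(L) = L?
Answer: 257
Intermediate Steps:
20*16 - n(63) = 20*16 - 1*63 = 320 - 63 = 257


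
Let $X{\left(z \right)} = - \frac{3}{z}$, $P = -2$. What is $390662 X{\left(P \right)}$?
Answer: $585993$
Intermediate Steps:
$390662 X{\left(P \right)} = 390662 \left(- \frac{3}{-2}\right) = 390662 \left(\left(-3\right) \left(- \frac{1}{2}\right)\right) = 390662 \cdot \frac{3}{2} = 585993$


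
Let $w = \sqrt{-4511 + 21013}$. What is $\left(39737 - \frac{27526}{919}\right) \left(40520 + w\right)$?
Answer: $\frac{1478606284040}{919} + \frac{36490777 \sqrt{16502}}{919} \approx 1.614 \cdot 10^{9}$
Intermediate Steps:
$w = \sqrt{16502} \approx 128.46$
$\left(39737 - \frac{27526}{919}\right) \left(40520 + w\right) = \left(39737 - \frac{27526}{919}\right) \left(40520 + \sqrt{16502}\right) = \frac{36490777 \left(40520 + \sqrt{16502}\right)}{919} = \frac{1478606284040}{919} + \frac{36490777 \sqrt{16502}}{919}$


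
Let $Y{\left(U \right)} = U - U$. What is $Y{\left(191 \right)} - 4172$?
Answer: $-4172$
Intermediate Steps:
$Y{\left(U \right)} = 0$
$Y{\left(191 \right)} - 4172 = 0 - 4172 = -4172$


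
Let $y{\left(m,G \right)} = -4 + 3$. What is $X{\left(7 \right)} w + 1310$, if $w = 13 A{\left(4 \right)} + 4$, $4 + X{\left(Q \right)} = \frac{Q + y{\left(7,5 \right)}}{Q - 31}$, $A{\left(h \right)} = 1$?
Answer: $\frac{4951}{4} \approx 1237.8$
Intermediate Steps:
$y{\left(m,G \right)} = -1$
$X{\left(Q \right)} = -4 + \frac{-1 + Q}{-31 + Q}$ ($X{\left(Q \right)} = -4 + \frac{Q - 1}{Q - 31} = -4 + \frac{-1 + Q}{-31 + Q}$)
$w = 17$ ($w = 13 \cdot 1 + 4 = 13 + 4 = 17$)
$X{\left(7 \right)} w + 1310 = \frac{3 \left(41 - 7\right)}{-31 + 7} \cdot 17 + 1310 = \frac{3 \left(41 - 7\right)}{-24} \cdot 17 + 1310 = 3 \left(- \frac{1}{24}\right) 34 \cdot 17 + 1310 = \left(- \frac{17}{4}\right) 17 + 1310 = - \frac{289}{4} + 1310 = \frac{4951}{4}$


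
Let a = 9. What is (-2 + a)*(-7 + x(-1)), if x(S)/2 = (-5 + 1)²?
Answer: 175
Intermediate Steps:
x(S) = 32 (x(S) = 2*(-5 + 1)² = 2*(-4)² = 2*16 = 32)
(-2 + a)*(-7 + x(-1)) = (-2 + 9)*(-7 + 32) = 7*25 = 175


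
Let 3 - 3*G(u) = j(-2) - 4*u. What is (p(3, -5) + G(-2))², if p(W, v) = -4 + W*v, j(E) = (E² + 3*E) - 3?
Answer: 361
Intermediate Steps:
j(E) = -3 + E² + 3*E
G(u) = 8/3 + 4*u/3 (G(u) = 1 - ((-3 + (-2)² + 3*(-2)) - 4*u)/3 = 1 - ((-3 + 4 - 6) - 4*u)/3 = 1 - (-5 - 4*u)/3 = 1 + (5/3 + 4*u/3) = 8/3 + 4*u/3)
(p(3, -5) + G(-2))² = ((-4 + 3*(-5)) + (8/3 + (4/3)*(-2)))² = ((-4 - 15) + (8/3 - 8/3))² = (-19 + 0)² = (-19)² = 361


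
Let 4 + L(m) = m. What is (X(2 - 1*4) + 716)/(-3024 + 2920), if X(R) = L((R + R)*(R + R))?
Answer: -7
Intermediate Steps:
L(m) = -4 + m
X(R) = -4 + 4*R**2 (X(R) = -4 + (R + R)*(R + R) = -4 + (2*R)*(2*R) = -4 + 4*R**2)
(X(2 - 1*4) + 716)/(-3024 + 2920) = ((-4 + 4*(2 - 1*4)**2) + 716)/(-3024 + 2920) = ((-4 + 4*(2 - 4)**2) + 716)/(-104) = ((-4 + 4*(-2)**2) + 716)*(-1/104) = ((-4 + 4*4) + 716)*(-1/104) = ((-4 + 16) + 716)*(-1/104) = (12 + 716)*(-1/104) = 728*(-1/104) = -7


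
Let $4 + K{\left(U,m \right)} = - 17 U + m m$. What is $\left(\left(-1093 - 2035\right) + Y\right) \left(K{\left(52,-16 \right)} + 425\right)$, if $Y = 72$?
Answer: $632592$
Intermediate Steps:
$K{\left(U,m \right)} = -4 + m^{2} - 17 U$ ($K{\left(U,m \right)} = -4 - \left(17 U - m m\right) = -4 - \left(- m^{2} + 17 U\right) = -4 + m^{2} - 17 U$)
$\left(\left(-1093 - 2035\right) + Y\right) \left(K{\left(52,-16 \right)} + 425\right) = \left(\left(-1093 - 2035\right) + 72\right) \left(\left(-4 + \left(-16\right)^{2} - 884\right) + 425\right) = \left(\left(-1093 - 2035\right) + 72\right) \left(\left(-4 + 256 - 884\right) + 425\right) = \left(-3128 + 72\right) \left(-632 + 425\right) = \left(-3056\right) \left(-207\right) = 632592$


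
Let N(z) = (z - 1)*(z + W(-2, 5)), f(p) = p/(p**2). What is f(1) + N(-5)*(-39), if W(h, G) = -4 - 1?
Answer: -2339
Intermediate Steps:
f(p) = 1/p (f(p) = p/p**2 = 1/p)
W(h, G) = -5
N(z) = (-1 + z)*(-5 + z) (N(z) = (z - 1)*(z - 5) = (-1 + z)*(-5 + z))
f(1) + N(-5)*(-39) = 1/1 + (5 + (-5)**2 - 6*(-5))*(-39) = 1 + (5 + 25 + 30)*(-39) = 1 + 60*(-39) = 1 - 2340 = -2339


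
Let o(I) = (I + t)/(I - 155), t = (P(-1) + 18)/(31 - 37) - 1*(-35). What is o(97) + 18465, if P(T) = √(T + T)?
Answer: 1070841/58 + I*√2/348 ≈ 18463.0 + 0.0040638*I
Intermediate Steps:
P(T) = √2*√T (P(T) = √(2*T) = √2*√T)
t = 32 - I*√2/6 (t = (√2*√(-1) + 18)/(31 - 37) - 1*(-35) = (√2*I + 18)/(-6) + 35 = (I*√2 + 18)*(-⅙) + 35 = (18 + I*√2)*(-⅙) + 35 = (-3 - I*√2/6) + 35 = 32 - I*√2/6 ≈ 32.0 - 0.2357*I)
o(I) = (32 + I - I*√2/6)/(-155 + I) (o(I) = (I + (32 - I*√2/6))/(I - 155) = (32 + I - I*√2/6)/(-155 + I))
o(97) + 18465 = (32 + 97 - I*√2/6)/(-155 + 97) + 18465 = (129 - I*√2/6)/(-58) + 18465 = -(129 - I*√2/6)/58 + 18465 = (-129/58 + I*√2/348) + 18465 = 1070841/58 + I*√2/348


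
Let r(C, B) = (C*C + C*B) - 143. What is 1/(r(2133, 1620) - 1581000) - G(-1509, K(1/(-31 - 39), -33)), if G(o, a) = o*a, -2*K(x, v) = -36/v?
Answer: -58162950313/70664066 ≈ -823.09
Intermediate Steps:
K(x, v) = 18/v (K(x, v) = -(-18)/v = 18/v)
r(C, B) = -143 + C**2 + B*C (r(C, B) = (C**2 + B*C) - 143 = -143 + C**2 + B*C)
G(o, a) = a*o
1/(r(2133, 1620) - 1581000) - G(-1509, K(1/(-31 - 39), -33)) = 1/((-143 + 2133**2 + 1620*2133) - 1581000) - 18/(-33)*(-1509) = 1/((-143 + 4549689 + 3455460) - 1581000) - 18*(-1/33)*(-1509) = 1/(8005006 - 1581000) - (-6)*(-1509)/11 = 1/6424006 - 1*9054/11 = 1/6424006 - 9054/11 = -58162950313/70664066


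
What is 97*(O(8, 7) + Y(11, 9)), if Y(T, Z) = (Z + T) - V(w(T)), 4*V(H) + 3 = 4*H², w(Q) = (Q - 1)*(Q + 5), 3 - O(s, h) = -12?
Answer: -9918929/4 ≈ -2.4797e+6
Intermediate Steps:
O(s, h) = 15 (O(s, h) = 3 - 1*(-12) = 3 + 12 = 15)
w(Q) = (-1 + Q)*(5 + Q)
V(H) = -¾ + H² (V(H) = -¾ + (4*H²)/4 = -¾ + H²)
Y(T, Z) = ¾ + T + Z - (-5 + T² + 4*T)² (Y(T, Z) = (Z + T) - (-¾ + (-5 + T² + 4*T)²) = (T + Z) + (¾ - (-5 + T² + 4*T)²) = ¾ + T + Z - (-5 + T² + 4*T)²)
97*(O(8, 7) + Y(11, 9)) = 97*(15 + (¾ + 11 + 9 - (-5 + 11² + 4*11)²)) = 97*(15 + (¾ + 11 + 9 - (-5 + 121 + 44)²)) = 97*(15 + (¾ + 11 + 9 - 1*160²)) = 97*(15 + (¾ + 11 + 9 - 1*25600)) = 97*(15 + (¾ + 11 + 9 - 25600)) = 97*(15 - 102317/4) = 97*(-102257/4) = -9918929/4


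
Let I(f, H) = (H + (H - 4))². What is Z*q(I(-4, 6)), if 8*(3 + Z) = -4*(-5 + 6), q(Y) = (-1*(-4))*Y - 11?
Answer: -1715/2 ≈ -857.50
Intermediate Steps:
I(f, H) = (-4 + 2*H)² (I(f, H) = (H + (-4 + H))² = (-4 + 2*H)²)
q(Y) = -11 + 4*Y (q(Y) = 4*Y - 11 = -11 + 4*Y)
Z = -7/2 (Z = -3 + (-4*(-5 + 6))/8 = -3 + (-4*1)/8 = -3 + (⅛)*(-4) = -3 - ½ = -7/2 ≈ -3.5000)
Z*q(I(-4, 6)) = -7*(-11 + 4*(4*(-2 + 6)²))/2 = -7*(-11 + 4*(4*4²))/2 = -7*(-11 + 4*(4*16))/2 = -7*(-11 + 4*64)/2 = -7*(-11 + 256)/2 = -7/2*245 = -1715/2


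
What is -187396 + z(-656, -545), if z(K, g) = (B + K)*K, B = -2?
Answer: 244252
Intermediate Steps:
z(K, g) = K*(-2 + K) (z(K, g) = (-2 + K)*K = K*(-2 + K))
-187396 + z(-656, -545) = -187396 - 656*(-2 - 656) = -187396 - 656*(-658) = -187396 + 431648 = 244252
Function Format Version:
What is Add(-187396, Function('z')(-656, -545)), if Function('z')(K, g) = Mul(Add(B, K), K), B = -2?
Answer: 244252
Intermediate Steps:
Function('z')(K, g) = Mul(K, Add(-2, K)) (Function('z')(K, g) = Mul(Add(-2, K), K) = Mul(K, Add(-2, K)))
Add(-187396, Function('z')(-656, -545)) = Add(-187396, Mul(-656, Add(-2, -656))) = Add(-187396, Mul(-656, -658)) = Add(-187396, 431648) = 244252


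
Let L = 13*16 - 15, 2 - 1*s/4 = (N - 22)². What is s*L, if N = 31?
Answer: -60988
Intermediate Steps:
s = -316 (s = 8 - 4*(31 - 22)² = 8 - 4*9² = 8 - 4*81 = 8 - 324 = -316)
L = 193 (L = 208 - 15 = 193)
s*L = -316*193 = -60988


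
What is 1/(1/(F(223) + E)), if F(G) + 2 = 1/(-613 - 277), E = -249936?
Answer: -222444821/890 ≈ -2.4994e+5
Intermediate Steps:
F(G) = -1781/890 (F(G) = -2 + 1/(-613 - 277) = -2 + 1/(-890) = -2 - 1/890 = -1781/890)
1/(1/(F(223) + E)) = 1/(1/(-1781/890 - 249936)) = 1/(1/(-222444821/890)) = 1/(-890/222444821) = -222444821/890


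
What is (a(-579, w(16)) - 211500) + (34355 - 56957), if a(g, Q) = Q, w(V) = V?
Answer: -234086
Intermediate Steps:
(a(-579, w(16)) - 211500) + (34355 - 56957) = (16 - 211500) + (34355 - 56957) = -211484 - 22602 = -234086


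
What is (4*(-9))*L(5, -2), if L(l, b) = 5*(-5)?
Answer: 900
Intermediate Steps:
L(l, b) = -25
(4*(-9))*L(5, -2) = (4*(-9))*(-25) = -36*(-25) = 900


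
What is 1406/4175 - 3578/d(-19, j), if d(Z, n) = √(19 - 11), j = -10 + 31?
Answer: 1406/4175 - 1789*√2/2 ≈ -1264.7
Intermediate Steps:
j = 21
d(Z, n) = 2*√2 (d(Z, n) = √8 = 2*√2)
1406/4175 - 3578/d(-19, j) = 1406/4175 - 3578*√2/4 = 1406*(1/4175) - 1789*√2/2 = 1406/4175 - 1789*√2/2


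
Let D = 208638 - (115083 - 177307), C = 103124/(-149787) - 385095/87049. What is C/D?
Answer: -66659065841/3531717764991306 ≈ -1.8874e-5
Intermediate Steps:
C = -66659065841/13038808563 (C = 103124*(-1/149787) - 385095*1/87049 = -103124/149787 - 385095/87049 = -66659065841/13038808563 ≈ -5.1124)
D = 270862 (D = 208638 - 1*(-62224) = 208638 + 62224 = 270862)
C/D = -66659065841/13038808563/270862 = -66659065841/13038808563*1/270862 = -66659065841/3531717764991306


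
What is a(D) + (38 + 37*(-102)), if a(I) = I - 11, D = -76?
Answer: -3823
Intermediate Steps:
a(I) = -11 + I
a(D) + (38 + 37*(-102)) = (-11 - 76) + (38 + 37*(-102)) = -87 + (38 - 3774) = -87 - 3736 = -3823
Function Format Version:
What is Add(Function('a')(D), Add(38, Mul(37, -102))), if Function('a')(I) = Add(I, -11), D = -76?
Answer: -3823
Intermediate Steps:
Function('a')(I) = Add(-11, I)
Add(Function('a')(D), Add(38, Mul(37, -102))) = Add(Add(-11, -76), Add(38, Mul(37, -102))) = Add(-87, Add(38, -3774)) = Add(-87, -3736) = -3823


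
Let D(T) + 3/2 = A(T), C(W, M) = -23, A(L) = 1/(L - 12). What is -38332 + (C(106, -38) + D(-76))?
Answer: -3375373/88 ≈ -38357.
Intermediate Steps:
A(L) = 1/(-12 + L)
D(T) = -3/2 + 1/(-12 + T)
-38332 + (C(106, -38) + D(-76)) = -38332 + (-23 + (38 - 3*(-76))/(2*(-12 - 76))) = -38332 + (-23 + (½)*(38 + 228)/(-88)) = -38332 + (-23 + (½)*(-1/88)*266) = -38332 + (-23 - 133/88) = -38332 - 2157/88 = -3375373/88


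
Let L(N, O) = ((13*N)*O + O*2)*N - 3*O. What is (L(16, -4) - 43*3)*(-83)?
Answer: 1125231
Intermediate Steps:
L(N, O) = -3*O + N*(2*O + 13*N*O) (L(N, O) = (13*N*O + 2*O)*N - 3*O = (2*O + 13*N*O)*N - 3*O = N*(2*O + 13*N*O) - 3*O = -3*O + N*(2*O + 13*N*O))
(L(16, -4) - 43*3)*(-83) = (-4*(-3 + 2*16 + 13*16²) - 43*3)*(-83) = (-4*(-3 + 32 + 13*256) - 129)*(-83) = (-4*(-3 + 32 + 3328) - 129)*(-83) = (-4*3357 - 129)*(-83) = (-13428 - 129)*(-83) = -13557*(-83) = 1125231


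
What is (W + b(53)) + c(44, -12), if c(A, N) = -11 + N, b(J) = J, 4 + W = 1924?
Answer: 1950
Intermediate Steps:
W = 1920 (W = -4 + 1924 = 1920)
(W + b(53)) + c(44, -12) = (1920 + 53) + (-11 - 12) = 1973 - 23 = 1950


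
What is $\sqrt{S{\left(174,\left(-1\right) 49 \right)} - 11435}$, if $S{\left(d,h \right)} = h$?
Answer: $6 i \sqrt{319} \approx 107.16 i$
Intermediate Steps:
$\sqrt{S{\left(174,\left(-1\right) 49 \right)} - 11435} = \sqrt{\left(-1\right) 49 - 11435} = \sqrt{-49 - 11435} = \sqrt{-11484} = 6 i \sqrt{319}$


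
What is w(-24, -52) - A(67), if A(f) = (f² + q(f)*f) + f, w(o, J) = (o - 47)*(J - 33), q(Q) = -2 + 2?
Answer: 1479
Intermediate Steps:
q(Q) = 0
w(o, J) = (-47 + o)*(-33 + J)
A(f) = f + f² (A(f) = (f² + 0*f) + f = (f² + 0) + f = f² + f = f + f²)
w(-24, -52) - A(67) = (1551 - 47*(-52) - 33*(-24) - 52*(-24)) - 67*(1 + 67) = (1551 + 2444 + 792 + 1248) - 67*68 = 6035 - 1*4556 = 6035 - 4556 = 1479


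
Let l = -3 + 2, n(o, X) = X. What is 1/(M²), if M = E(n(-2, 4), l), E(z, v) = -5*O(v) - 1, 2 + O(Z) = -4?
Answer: 1/841 ≈ 0.0011891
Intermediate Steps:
O(Z) = -6 (O(Z) = -2 - 4 = -6)
l = -1
E(z, v) = 29 (E(z, v) = -5*(-6) - 1 = 30 - 1 = 29)
M = 29
1/(M²) = 1/(29²) = 1/841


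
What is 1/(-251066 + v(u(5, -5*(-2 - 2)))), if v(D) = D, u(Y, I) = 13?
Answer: -1/251053 ≈ -3.9832e-6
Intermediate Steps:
1/(-251066 + v(u(5, -5*(-2 - 2)))) = 1/(-251066 + 13) = 1/(-251053) = -1/251053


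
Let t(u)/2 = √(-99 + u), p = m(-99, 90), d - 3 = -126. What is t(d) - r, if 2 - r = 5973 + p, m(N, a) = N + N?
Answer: 5773 + 2*I*√222 ≈ 5773.0 + 29.799*I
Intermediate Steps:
m(N, a) = 2*N
d = -123 (d = 3 - 126 = -123)
p = -198 (p = 2*(-99) = -198)
t(u) = 2*√(-99 + u)
r = -5773 (r = 2 - (5973 - 198) = 2 - 1*5775 = 2 - 5775 = -5773)
t(d) - r = 2*√(-99 - 123) - 1*(-5773) = 2*√(-222) + 5773 = 2*(I*√222) + 5773 = 2*I*√222 + 5773 = 5773 + 2*I*√222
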